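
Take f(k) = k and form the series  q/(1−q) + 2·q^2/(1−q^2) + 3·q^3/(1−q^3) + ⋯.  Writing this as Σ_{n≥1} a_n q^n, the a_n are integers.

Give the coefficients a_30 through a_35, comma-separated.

72, 32, 63, 48, 54, 48

[q^30] f(1)=1,f(2)=2,f(3)=3,f(5)=5,f(6)=6,f(10)=10,f(15)=15,f(30)=30 ⇒ 72
q^31  k|31↦f(k): 31:31 1:1  a_31=32
d|32:{32,16,8,4,2,1}  Σf=32+16+8+4+2+1=63
q^33  k|33↦f(k): 1:1 3:3 11:11 33:33  a_33=48
q^34  k|34↦f(k): 1:1 2:2 17:17 34:34  a_34=54
q^35  k|35↦f(k): 1:1 5:5 7:7 35:35  a_35=48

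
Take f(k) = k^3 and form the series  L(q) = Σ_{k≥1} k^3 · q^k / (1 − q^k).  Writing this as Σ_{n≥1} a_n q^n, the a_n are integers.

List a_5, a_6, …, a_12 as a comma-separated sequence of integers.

126, 252, 344, 585, 757, 1134, 1332, 2044

q^5  k|5↦f(k): 5:125 1:1  a_5=126
d|6:{1,2,3,6}  Σf=1+8+27+216=252
q^7  k|7↦f(k): 7:343 1:1  a_7=344
q^8  k|8↦f(k): 1:1 2:8 4:64 8:512  a_8=585
q^9  k|9↦f(k): 9:729 3:27 1:1  a_9=757
q^10  k|10↦f(k): 10:1000 5:125 2:8 1:1  a_10=1134
q^11  k|11↦f(k): 1:1 11:1331  a_11=1332
d|12:{12,6,4,3,2,1}  Σf=1728+216+64+27+8+1=2044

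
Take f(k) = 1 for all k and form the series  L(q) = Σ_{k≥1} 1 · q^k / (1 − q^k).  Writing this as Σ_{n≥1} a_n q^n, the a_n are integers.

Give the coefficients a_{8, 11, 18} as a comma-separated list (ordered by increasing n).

n=8: 8·1 4·2 2·4 1·8  f→[1+1+1+1]=4
[q^11] f(1)=1,f(11)=1 ⇒ 2
q^18  k|18↦f(k): 18:1 9:1 6:1 3:1 2:1 1:1  a_18=6

4, 2, 6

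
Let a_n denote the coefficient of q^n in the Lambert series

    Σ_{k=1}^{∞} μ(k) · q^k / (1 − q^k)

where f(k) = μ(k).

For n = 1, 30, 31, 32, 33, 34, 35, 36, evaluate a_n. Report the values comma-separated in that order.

1, 0, 0, 0, 0, 0, 0, 0

q^1  k|1↦μ(k): 1:1  a_1=1
[q^30] μ(1)=1,μ(2)=-1,μ(3)=-1,μ(5)=-1,μ(6)=1,μ(10)=1,μ(15)=1,μ(30)=-1 ⇒ 0
n=31: 31·1 1·31  μ→[(-1)+1]=0
q^32  k|32↦μ(k): 32:0 16:0 8:0 4:0 2:-1 1:1  a_32=0
n=33: 33·1 11·3 3·11 1·33  μ→[1+(-1)+(-1)+1]=0
d|34:{1,2,17,34}  Σμ=1+(-1)+(-1)+1=0
d|35:{1,5,7,35}  Σμ=1+(-1)+(-1)+1=0
d|36:{1,2,3,4,6,9,12,18,36}  Σμ=1+(-1)+(-1)+0+1+0+0+0+0=0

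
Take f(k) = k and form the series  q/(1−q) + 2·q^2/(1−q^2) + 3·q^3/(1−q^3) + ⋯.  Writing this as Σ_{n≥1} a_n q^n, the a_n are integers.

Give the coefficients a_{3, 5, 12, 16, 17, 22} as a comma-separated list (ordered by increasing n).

d|3:{1,3}  Σf=1+3=4
n=5: 1·5 5·1  f→[1+5]=6
d|12:{12,6,4,3,2,1}  Σf=12+6+4+3+2+1=28
d|16:{16,8,4,2,1}  Σf=16+8+4+2+1=31
d|17:{1,17}  Σf=1+17=18
n=22: 22·1 11·2 2·11 1·22  f→[22+11+2+1]=36

4, 6, 28, 31, 18, 36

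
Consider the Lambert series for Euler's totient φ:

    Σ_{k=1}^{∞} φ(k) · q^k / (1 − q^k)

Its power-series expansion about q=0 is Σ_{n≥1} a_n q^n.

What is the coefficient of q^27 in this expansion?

[q^27] φ(27)=18,φ(9)=6,φ(3)=2,φ(1)=1 ⇒ 27

a_27 = 27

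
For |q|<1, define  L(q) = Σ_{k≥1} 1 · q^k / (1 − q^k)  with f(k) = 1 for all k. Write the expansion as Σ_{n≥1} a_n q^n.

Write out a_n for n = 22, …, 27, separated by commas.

4, 2, 8, 3, 4, 4

n=22: 22·1 11·2 2·11 1·22  f→[1+1+1+1]=4
q^23  k|23↦f(k): 23:1 1:1  a_23=2
n=24: 1·24 2·12 3·8 4·6 6·4 8·3 12·2 24·1  f→[1+1+1+1+1+1+1+1]=8
d|25:{25,5,1}  Σf=1+1+1=3
d|26:{1,2,13,26}  Σf=1+1+1+1=4
q^27  k|27↦f(k): 27:1 9:1 3:1 1:1  a_27=4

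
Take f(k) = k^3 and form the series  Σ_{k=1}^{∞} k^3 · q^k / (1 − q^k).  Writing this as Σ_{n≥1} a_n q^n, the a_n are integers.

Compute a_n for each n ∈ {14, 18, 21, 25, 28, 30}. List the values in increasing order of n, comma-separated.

d|14:{14,7,2,1}  Σf=2744+343+8+1=3096
[q^18] f(18)=5832,f(9)=729,f(6)=216,f(3)=27,f(2)=8,f(1)=1 ⇒ 6813
n=21: 21·1 7·3 3·7 1·21  f→[9261+343+27+1]=9632
n=25: 25·1 5·5 1·25  f→[15625+125+1]=15751
d|28:{28,14,7,4,2,1}  Σf=21952+2744+343+64+8+1=25112
q^30  k|30↦f(k): 30:27000 15:3375 10:1000 6:216 5:125 3:27 2:8 1:1  a_30=31752

3096, 6813, 9632, 15751, 25112, 31752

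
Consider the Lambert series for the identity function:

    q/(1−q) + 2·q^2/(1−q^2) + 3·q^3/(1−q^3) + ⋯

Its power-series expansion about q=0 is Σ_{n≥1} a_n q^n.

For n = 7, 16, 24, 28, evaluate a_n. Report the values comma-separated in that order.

8, 31, 60, 56

q^7  k|7↦f(k): 1:1 7:7  a_7=8
q^16  k|16↦f(k): 1:1 2:2 4:4 8:8 16:16  a_16=31
n=24: 1·24 2·12 3·8 4·6 6·4 8·3 12·2 24·1  f→[1+2+3+4+6+8+12+24]=60
q^28  k|28↦f(k): 1:1 2:2 4:4 7:7 14:14 28:28  a_28=56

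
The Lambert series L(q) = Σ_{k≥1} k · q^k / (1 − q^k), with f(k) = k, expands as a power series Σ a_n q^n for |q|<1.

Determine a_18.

[q^18] f(18)=18,f(9)=9,f(6)=6,f(3)=3,f(2)=2,f(1)=1 ⇒ 39

a_18 = 39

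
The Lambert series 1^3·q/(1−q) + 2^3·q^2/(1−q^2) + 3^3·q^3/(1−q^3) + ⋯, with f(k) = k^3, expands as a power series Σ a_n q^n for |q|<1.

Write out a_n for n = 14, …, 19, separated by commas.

q^14  k|14↦f(k): 14:2744 7:343 2:8 1:1  a_14=3096
q^15  k|15↦f(k): 1:1 3:27 5:125 15:3375  a_15=3528
d|16:{1,2,4,8,16}  Σf=1+8+64+512+4096=4681
d|17:{17,1}  Σf=4913+1=4914
[q^18] f(18)=5832,f(9)=729,f(6)=216,f(3)=27,f(2)=8,f(1)=1 ⇒ 6813
q^19  k|19↦f(k): 19:6859 1:1  a_19=6860

3096, 3528, 4681, 4914, 6813, 6860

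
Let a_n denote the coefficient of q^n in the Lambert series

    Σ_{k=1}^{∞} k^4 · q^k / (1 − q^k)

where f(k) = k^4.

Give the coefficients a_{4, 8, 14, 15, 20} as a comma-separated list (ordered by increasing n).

273, 4369, 40834, 51332, 170898

q^4  k|4↦f(k): 4:256 2:16 1:1  a_4=273
q^8  k|8↦f(k): 1:1 2:16 4:256 8:4096  a_8=4369
n=14: 14·1 7·2 2·7 1·14  f→[38416+2401+16+1]=40834
[q^15] f(1)=1,f(3)=81,f(5)=625,f(15)=50625 ⇒ 51332
n=20: 20·1 10·2 5·4 4·5 2·10 1·20  f→[160000+10000+625+256+16+1]=170898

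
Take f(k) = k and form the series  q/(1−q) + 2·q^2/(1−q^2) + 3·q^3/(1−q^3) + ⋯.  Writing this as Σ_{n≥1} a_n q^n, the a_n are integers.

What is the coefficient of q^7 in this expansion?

a_7 = 8

n=7: 1·7 7·1  f→[1+7]=8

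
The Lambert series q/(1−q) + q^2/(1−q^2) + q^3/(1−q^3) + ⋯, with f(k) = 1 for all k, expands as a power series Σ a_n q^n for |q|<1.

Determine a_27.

d|27:{1,3,9,27}  Σf=1+1+1+1=4

a_27 = 4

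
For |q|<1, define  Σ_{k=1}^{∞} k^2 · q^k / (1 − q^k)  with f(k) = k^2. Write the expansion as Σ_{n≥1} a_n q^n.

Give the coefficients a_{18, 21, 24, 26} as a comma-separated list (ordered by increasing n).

455, 500, 850, 850

q^18  k|18↦f(k): 18:324 9:81 6:36 3:9 2:4 1:1  a_18=455
n=21: 1·21 3·7 7·3 21·1  f→[1+9+49+441]=500
[q^24] f(1)=1,f(2)=4,f(3)=9,f(4)=16,f(6)=36,f(8)=64,f(12)=144,f(24)=576 ⇒ 850
d|26:{26,13,2,1}  Σf=676+169+4+1=850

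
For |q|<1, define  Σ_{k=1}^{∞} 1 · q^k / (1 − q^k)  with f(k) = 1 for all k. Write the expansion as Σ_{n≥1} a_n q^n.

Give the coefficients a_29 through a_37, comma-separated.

d|29:{29,1}  Σf=1+1=2
q^30  k|30↦f(k): 30:1 15:1 10:1 6:1 5:1 3:1 2:1 1:1  a_30=8
q^31  k|31↦f(k): 1:1 31:1  a_31=2
q^32  k|32↦f(k): 32:1 16:1 8:1 4:1 2:1 1:1  a_32=6
[q^33] f(33)=1,f(11)=1,f(3)=1,f(1)=1 ⇒ 4
q^34  k|34↦f(k): 1:1 2:1 17:1 34:1  a_34=4
n=35: 1·35 5·7 7·5 35·1  f→[1+1+1+1]=4
d|36:{1,2,3,4,6,9,12,18,36}  Σf=1+1+1+1+1+1+1+1+1=9
q^37  k|37↦f(k): 37:1 1:1  a_37=2

2, 8, 2, 6, 4, 4, 4, 9, 2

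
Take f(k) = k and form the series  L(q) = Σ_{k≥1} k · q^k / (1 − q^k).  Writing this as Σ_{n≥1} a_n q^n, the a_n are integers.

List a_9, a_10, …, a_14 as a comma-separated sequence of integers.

13, 18, 12, 28, 14, 24

d|9:{1,3,9}  Σf=1+3+9=13
[q^10] f(1)=1,f(2)=2,f(5)=5,f(10)=10 ⇒ 18
[q^11] f(11)=11,f(1)=1 ⇒ 12
q^12  k|12↦f(k): 1:1 2:2 3:3 4:4 6:6 12:12  a_12=28
n=13: 13·1 1·13  f→[13+1]=14
[q^14] f(1)=1,f(2)=2,f(7)=7,f(14)=14 ⇒ 24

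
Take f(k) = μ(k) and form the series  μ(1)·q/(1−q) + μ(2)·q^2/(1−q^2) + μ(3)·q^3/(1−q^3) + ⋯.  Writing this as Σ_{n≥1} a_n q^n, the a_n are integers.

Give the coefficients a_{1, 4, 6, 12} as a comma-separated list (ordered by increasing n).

1, 0, 0, 0

q^1  k|1↦μ(k): 1:1  a_1=1
d|4:{4,2,1}  Σμ=0+(-1)+1=0
q^6  k|6↦μ(k): 1:1 2:-1 3:-1 6:1  a_6=0
d|12:{12,6,4,3,2,1}  Σμ=0+1+0+(-1)+(-1)+1=0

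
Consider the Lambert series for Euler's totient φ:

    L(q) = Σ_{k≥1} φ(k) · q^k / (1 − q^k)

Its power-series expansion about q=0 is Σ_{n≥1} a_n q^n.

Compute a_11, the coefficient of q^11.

[q^11] φ(1)=1,φ(11)=10 ⇒ 11

a_11 = 11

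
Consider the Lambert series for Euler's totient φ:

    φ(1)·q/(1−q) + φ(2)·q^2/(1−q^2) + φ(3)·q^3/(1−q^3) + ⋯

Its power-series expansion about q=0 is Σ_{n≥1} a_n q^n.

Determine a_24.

d|24:{1,2,3,4,6,8,12,24}  Σφ=1+1+2+2+2+4+4+8=24

a_24 = 24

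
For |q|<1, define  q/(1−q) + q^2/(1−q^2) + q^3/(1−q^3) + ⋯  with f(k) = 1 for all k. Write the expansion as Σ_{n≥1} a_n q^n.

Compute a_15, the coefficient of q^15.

[q^15] f(15)=1,f(5)=1,f(3)=1,f(1)=1 ⇒ 4

a_15 = 4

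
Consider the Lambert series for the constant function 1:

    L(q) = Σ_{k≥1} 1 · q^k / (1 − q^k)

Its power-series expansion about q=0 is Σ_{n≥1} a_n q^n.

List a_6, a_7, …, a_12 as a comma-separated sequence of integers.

4, 2, 4, 3, 4, 2, 6

d|6:{1,2,3,6}  Σf=1+1+1+1=4
q^7  k|7↦f(k): 1:1 7:1  a_7=2
n=8: 8·1 4·2 2·4 1·8  f→[1+1+1+1]=4
q^9  k|9↦f(k): 1:1 3:1 9:1  a_9=3
d|10:{10,5,2,1}  Σf=1+1+1+1=4
[q^11] f(11)=1,f(1)=1 ⇒ 2
d|12:{1,2,3,4,6,12}  Σf=1+1+1+1+1+1=6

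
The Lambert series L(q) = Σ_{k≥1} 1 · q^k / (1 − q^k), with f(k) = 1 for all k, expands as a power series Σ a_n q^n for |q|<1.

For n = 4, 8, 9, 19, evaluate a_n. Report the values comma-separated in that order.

3, 4, 3, 2

n=4: 4·1 2·2 1·4  f→[1+1+1]=3
[q^8] f(1)=1,f(2)=1,f(4)=1,f(8)=1 ⇒ 4
n=9: 9·1 3·3 1·9  f→[1+1+1]=3
[q^19] f(19)=1,f(1)=1 ⇒ 2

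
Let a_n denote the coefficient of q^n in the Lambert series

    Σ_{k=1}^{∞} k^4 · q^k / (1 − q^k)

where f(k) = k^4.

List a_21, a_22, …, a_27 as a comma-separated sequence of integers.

n=21: 21·1 7·3 3·7 1·21  f→[194481+2401+81+1]=196964
d|22:{22,11,2,1}  Σf=234256+14641+16+1=248914
q^23  k|23↦f(k): 1:1 23:279841  a_23=279842
d|24:{1,2,3,4,6,8,12,24}  Σf=1+16+81+256+1296+4096+20736+331776=358258
q^25  k|25↦f(k): 1:1 5:625 25:390625  a_25=391251
[q^26] f(1)=1,f(2)=16,f(13)=28561,f(26)=456976 ⇒ 485554
n=27: 27·1 9·3 3·9 1·27  f→[531441+6561+81+1]=538084

196964, 248914, 279842, 358258, 391251, 485554, 538084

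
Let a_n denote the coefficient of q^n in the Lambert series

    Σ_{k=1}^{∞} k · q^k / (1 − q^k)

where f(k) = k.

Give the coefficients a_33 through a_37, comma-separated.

48, 54, 48, 91, 38

n=33: 1·33 3·11 11·3 33·1  f→[1+3+11+33]=48
[q^34] f(34)=34,f(17)=17,f(2)=2,f(1)=1 ⇒ 54
[q^35] f(35)=35,f(7)=7,f(5)=5,f(1)=1 ⇒ 48
d|36:{36,18,12,9,6,4,3,2,1}  Σf=36+18+12+9+6+4+3+2+1=91
q^37  k|37↦f(k): 1:1 37:37  a_37=38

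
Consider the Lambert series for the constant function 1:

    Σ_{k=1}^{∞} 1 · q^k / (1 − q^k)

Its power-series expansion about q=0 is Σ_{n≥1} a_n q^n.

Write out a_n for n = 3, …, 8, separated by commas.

2, 3, 2, 4, 2, 4

n=3: 3·1 1·3  f→[1+1]=2
d|4:{4,2,1}  Σf=1+1+1=3
[q^5] f(5)=1,f(1)=1 ⇒ 2
d|6:{1,2,3,6}  Σf=1+1+1+1=4
d|7:{7,1}  Σf=1+1=2
[q^8] f(8)=1,f(4)=1,f(2)=1,f(1)=1 ⇒ 4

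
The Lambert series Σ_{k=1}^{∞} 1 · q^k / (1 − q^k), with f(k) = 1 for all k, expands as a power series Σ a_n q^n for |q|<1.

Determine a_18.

a_18 = 6

[q^18] f(1)=1,f(2)=1,f(3)=1,f(6)=1,f(9)=1,f(18)=1 ⇒ 6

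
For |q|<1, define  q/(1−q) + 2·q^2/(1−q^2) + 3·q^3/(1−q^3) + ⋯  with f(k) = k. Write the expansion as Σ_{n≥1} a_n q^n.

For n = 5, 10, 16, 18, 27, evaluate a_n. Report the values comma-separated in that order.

d|5:{5,1}  Σf=5+1=6
d|10:{1,2,5,10}  Σf=1+2+5+10=18
n=16: 1·16 2·8 4·4 8·2 16·1  f→[1+2+4+8+16]=31
q^18  k|18↦f(k): 1:1 2:2 3:3 6:6 9:9 18:18  a_18=39
q^27  k|27↦f(k): 1:1 3:3 9:9 27:27  a_27=40

6, 18, 31, 39, 40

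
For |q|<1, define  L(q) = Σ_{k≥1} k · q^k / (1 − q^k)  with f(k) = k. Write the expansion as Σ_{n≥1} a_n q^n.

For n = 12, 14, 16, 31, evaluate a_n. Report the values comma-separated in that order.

28, 24, 31, 32

n=12: 1·12 2·6 3·4 4·3 6·2 12·1  f→[1+2+3+4+6+12]=28
[q^14] f(14)=14,f(7)=7,f(2)=2,f(1)=1 ⇒ 24
d|16:{1,2,4,8,16}  Σf=1+2+4+8+16=31
q^31  k|31↦f(k): 31:31 1:1  a_31=32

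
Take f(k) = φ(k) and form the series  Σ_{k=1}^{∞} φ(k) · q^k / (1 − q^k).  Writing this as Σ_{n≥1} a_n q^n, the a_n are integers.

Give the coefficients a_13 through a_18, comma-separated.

n=13: 1·13 13·1  φ→[1+12]=13
n=14: 14·1 7·2 2·7 1·14  φ→[6+6+1+1]=14
q^15  k|15↦φ(k): 1:1 3:2 5:4 15:8  a_15=15
[q^16] φ(16)=8,φ(8)=4,φ(4)=2,φ(2)=1,φ(1)=1 ⇒ 16
n=17: 1·17 17·1  φ→[1+16]=17
[q^18] φ(1)=1,φ(2)=1,φ(3)=2,φ(6)=2,φ(9)=6,φ(18)=6 ⇒ 18

13, 14, 15, 16, 17, 18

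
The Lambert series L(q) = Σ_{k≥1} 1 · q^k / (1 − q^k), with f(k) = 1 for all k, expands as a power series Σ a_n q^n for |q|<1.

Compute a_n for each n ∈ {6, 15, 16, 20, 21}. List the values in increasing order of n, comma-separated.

4, 4, 5, 6, 4

n=6: 1·6 2·3 3·2 6·1  f→[1+1+1+1]=4
[q^15] f(15)=1,f(5)=1,f(3)=1,f(1)=1 ⇒ 4
q^16  k|16↦f(k): 1:1 2:1 4:1 8:1 16:1  a_16=5
n=20: 20·1 10·2 5·4 4·5 2·10 1·20  f→[1+1+1+1+1+1]=6
[q^21] f(21)=1,f(7)=1,f(3)=1,f(1)=1 ⇒ 4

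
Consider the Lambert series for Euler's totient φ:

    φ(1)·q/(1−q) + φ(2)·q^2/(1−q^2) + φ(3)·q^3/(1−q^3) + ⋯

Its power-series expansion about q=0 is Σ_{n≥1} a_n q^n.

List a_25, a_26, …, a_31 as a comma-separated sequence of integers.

[q^25] φ(1)=1,φ(5)=4,φ(25)=20 ⇒ 25
n=26: 26·1 13·2 2·13 1·26  φ→[12+12+1+1]=26
d|27:{27,9,3,1}  Σφ=18+6+2+1=27
n=28: 1·28 2·14 4·7 7·4 14·2 28·1  φ→[1+1+2+6+6+12]=28
n=29: 29·1 1·29  φ→[28+1]=29
d|30:{1,2,3,5,6,10,15,30}  Σφ=1+1+2+4+2+4+8+8=30
[q^31] φ(31)=30,φ(1)=1 ⇒ 31

25, 26, 27, 28, 29, 30, 31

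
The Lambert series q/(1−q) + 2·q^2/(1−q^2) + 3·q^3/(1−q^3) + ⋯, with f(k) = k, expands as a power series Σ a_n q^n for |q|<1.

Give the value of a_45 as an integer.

a_45 = 78

[q^45] f(45)=45,f(15)=15,f(9)=9,f(5)=5,f(3)=3,f(1)=1 ⇒ 78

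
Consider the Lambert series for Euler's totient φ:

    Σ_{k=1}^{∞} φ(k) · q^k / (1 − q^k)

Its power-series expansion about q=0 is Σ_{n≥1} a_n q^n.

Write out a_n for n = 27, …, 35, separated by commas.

q^27  k|27↦φ(k): 1:1 3:2 9:6 27:18  a_27=27
n=28: 28·1 14·2 7·4 4·7 2·14 1·28  φ→[12+6+6+2+1+1]=28
n=29: 29·1 1·29  φ→[28+1]=29
d|30:{1,2,3,5,6,10,15,30}  Σφ=1+1+2+4+2+4+8+8=30
[q^31] φ(1)=1,φ(31)=30 ⇒ 31
n=32: 32·1 16·2 8·4 4·8 2·16 1·32  φ→[16+8+4+2+1+1]=32
[q^33] φ(33)=20,φ(11)=10,φ(3)=2,φ(1)=1 ⇒ 33
d|34:{1,2,17,34}  Σφ=1+1+16+16=34
n=35: 35·1 7·5 5·7 1·35  φ→[24+6+4+1]=35

27, 28, 29, 30, 31, 32, 33, 34, 35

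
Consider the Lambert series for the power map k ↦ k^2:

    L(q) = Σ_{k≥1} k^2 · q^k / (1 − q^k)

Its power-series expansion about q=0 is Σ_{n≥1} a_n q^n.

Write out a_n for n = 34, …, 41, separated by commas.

d|34:{34,17,2,1}  Σf=1156+289+4+1=1450
d|35:{1,5,7,35}  Σf=1+25+49+1225=1300
q^36  k|36↦f(k): 36:1296 18:324 12:144 9:81 6:36 4:16 3:9 2:4 1:1  a_36=1911
q^37  k|37↦f(k): 37:1369 1:1  a_37=1370
[q^38] f(38)=1444,f(19)=361,f(2)=4,f(1)=1 ⇒ 1810
n=39: 39·1 13·3 3·13 1·39  f→[1521+169+9+1]=1700
d|40:{1,2,4,5,8,10,20,40}  Σf=1+4+16+25+64+100+400+1600=2210
d|41:{41,1}  Σf=1681+1=1682

1450, 1300, 1911, 1370, 1810, 1700, 2210, 1682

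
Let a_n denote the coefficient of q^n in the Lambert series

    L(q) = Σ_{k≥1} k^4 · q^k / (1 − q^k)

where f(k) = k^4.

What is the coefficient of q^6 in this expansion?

a_6 = 1394

q^6  k|6↦f(k): 6:1296 3:81 2:16 1:1  a_6=1394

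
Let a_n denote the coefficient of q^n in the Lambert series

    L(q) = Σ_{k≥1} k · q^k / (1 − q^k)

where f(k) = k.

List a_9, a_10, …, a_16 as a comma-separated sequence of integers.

[q^9] f(9)=9,f(3)=3,f(1)=1 ⇒ 13
q^10  k|10↦f(k): 10:10 5:5 2:2 1:1  a_10=18
d|11:{11,1}  Σf=11+1=12
d|12:{1,2,3,4,6,12}  Σf=1+2+3+4+6+12=28
[q^13] f(1)=1,f(13)=13 ⇒ 14
d|14:{1,2,7,14}  Σf=1+2+7+14=24
n=15: 15·1 5·3 3·5 1·15  f→[15+5+3+1]=24
d|16:{16,8,4,2,1}  Σf=16+8+4+2+1=31

13, 18, 12, 28, 14, 24, 24, 31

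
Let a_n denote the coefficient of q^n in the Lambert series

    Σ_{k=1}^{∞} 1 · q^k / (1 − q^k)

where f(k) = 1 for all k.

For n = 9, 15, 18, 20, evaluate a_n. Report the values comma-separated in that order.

[q^9] f(9)=1,f(3)=1,f(1)=1 ⇒ 3
[q^15] f(15)=1,f(5)=1,f(3)=1,f(1)=1 ⇒ 4
[q^18] f(1)=1,f(2)=1,f(3)=1,f(6)=1,f(9)=1,f(18)=1 ⇒ 6
n=20: 1·20 2·10 4·5 5·4 10·2 20·1  f→[1+1+1+1+1+1]=6

3, 4, 6, 6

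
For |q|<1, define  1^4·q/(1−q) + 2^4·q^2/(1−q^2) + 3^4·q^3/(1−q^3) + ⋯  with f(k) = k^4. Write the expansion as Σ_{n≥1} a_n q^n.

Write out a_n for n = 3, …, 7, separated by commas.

[q^3] f(1)=1,f(3)=81 ⇒ 82
[q^4] f(1)=1,f(2)=16,f(4)=256 ⇒ 273
q^5  k|5↦f(k): 5:625 1:1  a_5=626
q^6  k|6↦f(k): 1:1 2:16 3:81 6:1296  a_6=1394
q^7  k|7↦f(k): 1:1 7:2401  a_7=2402

82, 273, 626, 1394, 2402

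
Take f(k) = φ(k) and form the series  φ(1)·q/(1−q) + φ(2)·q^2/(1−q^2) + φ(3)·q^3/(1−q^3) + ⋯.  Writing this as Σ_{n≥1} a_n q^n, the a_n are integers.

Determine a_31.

n=31: 1·31 31·1  φ→[1+30]=31

a_31 = 31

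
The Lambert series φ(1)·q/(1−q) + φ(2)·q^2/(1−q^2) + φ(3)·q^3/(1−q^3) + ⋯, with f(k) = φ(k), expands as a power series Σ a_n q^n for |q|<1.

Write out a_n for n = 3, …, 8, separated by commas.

n=3: 3·1 1·3  φ→[2+1]=3
n=4: 1·4 2·2 4·1  φ→[1+1+2]=4
d|5:{1,5}  Σφ=1+4=5
n=6: 6·1 3·2 2·3 1·6  φ→[2+2+1+1]=6
n=7: 7·1 1·7  φ→[6+1]=7
n=8: 1·8 2·4 4·2 8·1  φ→[1+1+2+4]=8

3, 4, 5, 6, 7, 8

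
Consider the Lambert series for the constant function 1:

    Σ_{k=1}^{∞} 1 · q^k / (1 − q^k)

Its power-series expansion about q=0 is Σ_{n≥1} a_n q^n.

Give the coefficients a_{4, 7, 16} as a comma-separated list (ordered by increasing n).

3, 2, 5

d|4:{4,2,1}  Σf=1+1+1=3
d|7:{1,7}  Σf=1+1=2
n=16: 16·1 8·2 4·4 2·8 1·16  f→[1+1+1+1+1]=5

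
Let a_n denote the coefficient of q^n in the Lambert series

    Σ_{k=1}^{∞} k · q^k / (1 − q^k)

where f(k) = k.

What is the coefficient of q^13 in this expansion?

a_13 = 14

d|13:{13,1}  Σf=13+1=14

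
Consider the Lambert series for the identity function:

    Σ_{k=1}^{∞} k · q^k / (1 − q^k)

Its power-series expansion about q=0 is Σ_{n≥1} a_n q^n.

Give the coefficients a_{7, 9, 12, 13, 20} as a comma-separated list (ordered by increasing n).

n=7: 1·7 7·1  f→[1+7]=8
d|9:{9,3,1}  Σf=9+3+1=13
n=12: 1·12 2·6 3·4 4·3 6·2 12·1  f→[1+2+3+4+6+12]=28
n=13: 13·1 1·13  f→[13+1]=14
q^20  k|20↦f(k): 20:20 10:10 5:5 4:4 2:2 1:1  a_20=42

8, 13, 28, 14, 42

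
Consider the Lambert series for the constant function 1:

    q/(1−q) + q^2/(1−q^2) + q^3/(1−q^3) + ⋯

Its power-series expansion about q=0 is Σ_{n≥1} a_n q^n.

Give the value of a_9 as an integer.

q^9  k|9↦f(k): 9:1 3:1 1:1  a_9=3

a_9 = 3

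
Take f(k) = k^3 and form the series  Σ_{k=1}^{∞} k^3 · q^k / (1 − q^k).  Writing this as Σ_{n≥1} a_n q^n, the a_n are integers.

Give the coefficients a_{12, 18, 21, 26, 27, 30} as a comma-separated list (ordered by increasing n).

2044, 6813, 9632, 19782, 20440, 31752

q^12  k|12↦f(k): 12:1728 6:216 4:64 3:27 2:8 1:1  a_12=2044
q^18  k|18↦f(k): 1:1 2:8 3:27 6:216 9:729 18:5832  a_18=6813
[q^21] f(21)=9261,f(7)=343,f(3)=27,f(1)=1 ⇒ 9632
d|26:{26,13,2,1}  Σf=17576+2197+8+1=19782
q^27  k|27↦f(k): 1:1 3:27 9:729 27:19683  a_27=20440
q^30  k|30↦f(k): 1:1 2:8 3:27 5:125 6:216 10:1000 15:3375 30:27000  a_30=31752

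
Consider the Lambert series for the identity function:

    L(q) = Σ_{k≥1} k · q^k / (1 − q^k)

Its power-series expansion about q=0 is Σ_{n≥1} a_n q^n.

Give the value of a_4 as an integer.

a_4 = 7

d|4:{1,2,4}  Σf=1+2+4=7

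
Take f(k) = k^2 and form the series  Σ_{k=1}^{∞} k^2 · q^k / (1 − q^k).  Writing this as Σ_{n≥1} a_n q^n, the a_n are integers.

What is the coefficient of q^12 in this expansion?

n=12: 12·1 6·2 4·3 3·4 2·6 1·12  f→[144+36+16+9+4+1]=210

a_12 = 210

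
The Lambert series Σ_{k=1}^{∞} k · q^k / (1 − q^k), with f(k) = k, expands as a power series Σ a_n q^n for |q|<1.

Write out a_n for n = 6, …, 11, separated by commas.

[q^6] f(6)=6,f(3)=3,f(2)=2,f(1)=1 ⇒ 12
[q^7] f(7)=7,f(1)=1 ⇒ 8
[q^8] f(1)=1,f(2)=2,f(4)=4,f(8)=8 ⇒ 15
[q^9] f(1)=1,f(3)=3,f(9)=9 ⇒ 13
q^10  k|10↦f(k): 1:1 2:2 5:5 10:10  a_10=18
[q^11] f(1)=1,f(11)=11 ⇒ 12

12, 8, 15, 13, 18, 12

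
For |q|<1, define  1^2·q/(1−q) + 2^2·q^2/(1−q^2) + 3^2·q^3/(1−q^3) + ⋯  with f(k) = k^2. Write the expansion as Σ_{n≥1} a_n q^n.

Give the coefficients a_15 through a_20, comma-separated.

260, 341, 290, 455, 362, 546

d|15:{15,5,3,1}  Σf=225+25+9+1=260
q^16  k|16↦f(k): 16:256 8:64 4:16 2:4 1:1  a_16=341
d|17:{17,1}  Σf=289+1=290
[q^18] f(18)=324,f(9)=81,f(6)=36,f(3)=9,f(2)=4,f(1)=1 ⇒ 455
d|19:{19,1}  Σf=361+1=362
[q^20] f(20)=400,f(10)=100,f(5)=25,f(4)=16,f(2)=4,f(1)=1 ⇒ 546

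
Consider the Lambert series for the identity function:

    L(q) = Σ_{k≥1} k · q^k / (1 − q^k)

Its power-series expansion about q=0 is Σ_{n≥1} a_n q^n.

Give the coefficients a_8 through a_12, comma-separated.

15, 13, 18, 12, 28

q^8  k|8↦f(k): 8:8 4:4 2:2 1:1  a_8=15
q^9  k|9↦f(k): 1:1 3:3 9:9  a_9=13
n=10: 1·10 2·5 5·2 10·1  f→[1+2+5+10]=18
q^11  k|11↦f(k): 1:1 11:11  a_11=12
d|12:{12,6,4,3,2,1}  Σf=12+6+4+3+2+1=28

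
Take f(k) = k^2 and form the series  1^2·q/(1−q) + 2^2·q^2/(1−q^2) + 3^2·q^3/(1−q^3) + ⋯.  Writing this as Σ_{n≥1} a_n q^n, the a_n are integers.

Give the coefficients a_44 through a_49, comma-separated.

[q^44] f(44)=1936,f(22)=484,f(11)=121,f(4)=16,f(2)=4,f(1)=1 ⇒ 2562
q^45  k|45↦f(k): 1:1 3:9 5:25 9:81 15:225 45:2025  a_45=2366
[q^46] f(46)=2116,f(23)=529,f(2)=4,f(1)=1 ⇒ 2650
[q^47] f(1)=1,f(47)=2209 ⇒ 2210
n=48: 1·48 2·24 3·16 4·12 6·8 8·6 12·4 16·3 24·2 48·1  f→[1+4+9+16+36+64+144+256+576+2304]=3410
n=49: 49·1 7·7 1·49  f→[2401+49+1]=2451

2562, 2366, 2650, 2210, 3410, 2451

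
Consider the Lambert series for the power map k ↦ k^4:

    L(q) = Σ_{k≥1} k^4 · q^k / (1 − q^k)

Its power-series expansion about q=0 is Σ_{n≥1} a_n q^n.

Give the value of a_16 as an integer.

a_16 = 69905

q^16  k|16↦f(k): 1:1 2:16 4:256 8:4096 16:65536  a_16=69905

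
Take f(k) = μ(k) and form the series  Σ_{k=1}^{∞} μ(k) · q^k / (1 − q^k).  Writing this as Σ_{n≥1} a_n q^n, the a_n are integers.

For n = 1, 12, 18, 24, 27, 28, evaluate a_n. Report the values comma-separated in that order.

1, 0, 0, 0, 0, 0

[q^1] μ(1)=1 ⇒ 1
[q^12] μ(12)=0,μ(6)=1,μ(4)=0,μ(3)=-1,μ(2)=-1,μ(1)=1 ⇒ 0
n=18: 1·18 2·9 3·6 6·3 9·2 18·1  μ→[1+(-1)+(-1)+1+0+0]=0
[q^24] μ(24)=0,μ(12)=0,μ(8)=0,μ(6)=1,μ(4)=0,μ(3)=-1,μ(2)=-1,μ(1)=1 ⇒ 0
d|27:{27,9,3,1}  Σμ=0+0+(-1)+1=0
d|28:{1,2,4,7,14,28}  Σμ=1+(-1)+0+(-1)+1+0=0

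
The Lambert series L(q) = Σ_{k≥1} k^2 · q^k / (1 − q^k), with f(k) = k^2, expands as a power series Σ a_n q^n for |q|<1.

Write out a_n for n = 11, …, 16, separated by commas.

n=11: 11·1 1·11  f→[121+1]=122
d|12:{1,2,3,4,6,12}  Σf=1+4+9+16+36+144=210
d|13:{1,13}  Σf=1+169=170
d|14:{14,7,2,1}  Σf=196+49+4+1=250
d|15:{15,5,3,1}  Σf=225+25+9+1=260
d|16:{1,2,4,8,16}  Σf=1+4+16+64+256=341

122, 210, 170, 250, 260, 341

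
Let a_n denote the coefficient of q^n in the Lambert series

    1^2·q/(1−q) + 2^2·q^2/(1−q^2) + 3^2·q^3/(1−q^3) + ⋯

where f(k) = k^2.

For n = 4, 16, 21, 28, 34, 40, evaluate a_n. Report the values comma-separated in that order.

d|4:{4,2,1}  Σf=16+4+1=21
[q^16] f(1)=1,f(2)=4,f(4)=16,f(8)=64,f(16)=256 ⇒ 341
d|21:{1,3,7,21}  Σf=1+9+49+441=500
q^28  k|28↦f(k): 1:1 2:4 4:16 7:49 14:196 28:784  a_28=1050
[q^34] f(1)=1,f(2)=4,f(17)=289,f(34)=1156 ⇒ 1450
d|40:{40,20,10,8,5,4,2,1}  Σf=1600+400+100+64+25+16+4+1=2210

21, 341, 500, 1050, 1450, 2210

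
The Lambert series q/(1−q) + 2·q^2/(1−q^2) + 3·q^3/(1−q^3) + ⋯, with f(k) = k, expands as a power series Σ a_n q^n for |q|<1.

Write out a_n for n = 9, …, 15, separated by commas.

q^9  k|9↦f(k): 1:1 3:3 9:9  a_9=13
q^10  k|10↦f(k): 10:10 5:5 2:2 1:1  a_10=18
[q^11] f(11)=11,f(1)=1 ⇒ 12
d|12:{12,6,4,3,2,1}  Σf=12+6+4+3+2+1=28
d|13:{1,13}  Σf=1+13=14
d|14:{1,2,7,14}  Σf=1+2+7+14=24
d|15:{15,5,3,1}  Σf=15+5+3+1=24

13, 18, 12, 28, 14, 24, 24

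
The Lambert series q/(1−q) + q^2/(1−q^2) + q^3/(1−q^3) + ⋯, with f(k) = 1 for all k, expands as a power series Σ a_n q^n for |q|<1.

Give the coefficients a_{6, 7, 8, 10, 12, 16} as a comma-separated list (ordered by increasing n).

4, 2, 4, 4, 6, 5

q^6  k|6↦f(k): 6:1 3:1 2:1 1:1  a_6=4
d|7:{7,1}  Σf=1+1=2
q^8  k|8↦f(k): 8:1 4:1 2:1 1:1  a_8=4
q^10  k|10↦f(k): 1:1 2:1 5:1 10:1  a_10=4
q^12  k|12↦f(k): 12:1 6:1 4:1 3:1 2:1 1:1  a_12=6
d|16:{16,8,4,2,1}  Σf=1+1+1+1+1=5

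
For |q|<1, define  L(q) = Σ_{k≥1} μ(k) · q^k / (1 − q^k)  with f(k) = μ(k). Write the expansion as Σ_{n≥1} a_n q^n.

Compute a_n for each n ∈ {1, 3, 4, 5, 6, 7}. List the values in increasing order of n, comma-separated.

n=1: 1·1  μ→[1]=1
n=3: 3·1 1·3  μ→[(-1)+1]=0
q^4  k|4↦μ(k): 4:0 2:-1 1:1  a_4=0
d|5:{1,5}  Σμ=1+(-1)=0
[q^6] μ(6)=1,μ(3)=-1,μ(2)=-1,μ(1)=1 ⇒ 0
d|7:{1,7}  Σμ=1+(-1)=0

1, 0, 0, 0, 0, 0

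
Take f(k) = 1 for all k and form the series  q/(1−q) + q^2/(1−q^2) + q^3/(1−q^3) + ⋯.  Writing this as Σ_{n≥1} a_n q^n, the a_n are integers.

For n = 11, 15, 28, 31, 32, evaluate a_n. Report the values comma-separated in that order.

d|11:{1,11}  Σf=1+1=2
d|15:{1,3,5,15}  Σf=1+1+1+1=4
d|28:{1,2,4,7,14,28}  Σf=1+1+1+1+1+1=6
d|31:{31,1}  Σf=1+1=2
d|32:{32,16,8,4,2,1}  Σf=1+1+1+1+1+1=6

2, 4, 6, 2, 6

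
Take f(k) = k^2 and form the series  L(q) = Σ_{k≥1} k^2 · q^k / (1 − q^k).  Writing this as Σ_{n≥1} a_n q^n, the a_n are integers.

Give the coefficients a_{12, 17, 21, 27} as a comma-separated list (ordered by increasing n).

210, 290, 500, 820

[q^12] f(12)=144,f(6)=36,f(4)=16,f(3)=9,f(2)=4,f(1)=1 ⇒ 210
n=17: 17·1 1·17  f→[289+1]=290
d|21:{1,3,7,21}  Σf=1+9+49+441=500
d|27:{27,9,3,1}  Σf=729+81+9+1=820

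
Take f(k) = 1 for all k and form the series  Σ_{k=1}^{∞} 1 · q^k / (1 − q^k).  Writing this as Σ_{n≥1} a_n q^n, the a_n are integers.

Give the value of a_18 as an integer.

[q^18] f(1)=1,f(2)=1,f(3)=1,f(6)=1,f(9)=1,f(18)=1 ⇒ 6

a_18 = 6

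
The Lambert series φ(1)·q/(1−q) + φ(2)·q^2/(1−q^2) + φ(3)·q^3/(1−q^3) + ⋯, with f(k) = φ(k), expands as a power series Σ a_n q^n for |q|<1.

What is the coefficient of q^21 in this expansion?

q^21  k|21↦φ(k): 1:1 3:2 7:6 21:12  a_21=21

a_21 = 21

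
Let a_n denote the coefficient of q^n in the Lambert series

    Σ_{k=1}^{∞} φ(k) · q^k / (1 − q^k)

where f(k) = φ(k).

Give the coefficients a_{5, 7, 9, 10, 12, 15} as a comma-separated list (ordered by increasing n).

q^5  k|5↦φ(k): 5:4 1:1  a_5=5
n=7: 7·1 1·7  φ→[6+1]=7
[q^9] φ(9)=6,φ(3)=2,φ(1)=1 ⇒ 9
d|10:{10,5,2,1}  Σφ=4+4+1+1=10
[q^12] φ(12)=4,φ(6)=2,φ(4)=2,φ(3)=2,φ(2)=1,φ(1)=1 ⇒ 12
q^15  k|15↦φ(k): 1:1 3:2 5:4 15:8  a_15=15

5, 7, 9, 10, 12, 15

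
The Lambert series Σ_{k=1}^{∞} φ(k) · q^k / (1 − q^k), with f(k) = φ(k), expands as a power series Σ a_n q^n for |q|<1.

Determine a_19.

[q^19] φ(1)=1,φ(19)=18 ⇒ 19

a_19 = 19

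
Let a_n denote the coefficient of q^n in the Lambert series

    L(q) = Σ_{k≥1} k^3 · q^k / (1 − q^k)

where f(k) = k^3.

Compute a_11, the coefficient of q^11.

q^11  k|11↦f(k): 1:1 11:1331  a_11=1332

a_11 = 1332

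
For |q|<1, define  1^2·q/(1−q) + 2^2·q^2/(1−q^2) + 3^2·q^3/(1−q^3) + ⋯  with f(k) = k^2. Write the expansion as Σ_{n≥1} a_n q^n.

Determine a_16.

n=16: 1·16 2·8 4·4 8·2 16·1  f→[1+4+16+64+256]=341

a_16 = 341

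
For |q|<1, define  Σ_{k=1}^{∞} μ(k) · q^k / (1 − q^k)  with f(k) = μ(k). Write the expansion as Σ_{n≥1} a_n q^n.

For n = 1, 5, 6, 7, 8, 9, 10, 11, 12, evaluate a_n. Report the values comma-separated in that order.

[q^1] μ(1)=1 ⇒ 1
[q^5] μ(5)=-1,μ(1)=1 ⇒ 0
[q^6] μ(1)=1,μ(2)=-1,μ(3)=-1,μ(6)=1 ⇒ 0
d|7:{7,1}  Σμ=(-1)+1=0
q^8  k|8↦μ(k): 1:1 2:-1 4:0 8:0  a_8=0
n=9: 9·1 3·3 1·9  μ→[0+(-1)+1]=0
d|10:{10,5,2,1}  Σμ=1+(-1)+(-1)+1=0
q^11  k|11↦μ(k): 11:-1 1:1  a_11=0
q^12  k|12↦μ(k): 12:0 6:1 4:0 3:-1 2:-1 1:1  a_12=0

1, 0, 0, 0, 0, 0, 0, 0, 0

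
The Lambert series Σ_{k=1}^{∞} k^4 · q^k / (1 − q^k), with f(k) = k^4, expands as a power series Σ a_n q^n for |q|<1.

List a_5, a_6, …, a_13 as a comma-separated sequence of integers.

q^5  k|5↦f(k): 1:1 5:625  a_5=626
d|6:{1,2,3,6}  Σf=1+16+81+1296=1394
q^7  k|7↦f(k): 1:1 7:2401  a_7=2402
[q^8] f(8)=4096,f(4)=256,f(2)=16,f(1)=1 ⇒ 4369
[q^9] f(9)=6561,f(3)=81,f(1)=1 ⇒ 6643
q^10  k|10↦f(k): 10:10000 5:625 2:16 1:1  a_10=10642
q^11  k|11↦f(k): 11:14641 1:1  a_11=14642
d|12:{1,2,3,4,6,12}  Σf=1+16+81+256+1296+20736=22386
n=13: 1·13 13·1  f→[1+28561]=28562

626, 1394, 2402, 4369, 6643, 10642, 14642, 22386, 28562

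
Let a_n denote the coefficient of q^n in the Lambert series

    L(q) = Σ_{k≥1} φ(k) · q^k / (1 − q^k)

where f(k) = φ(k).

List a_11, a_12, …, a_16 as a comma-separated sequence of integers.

d|11:{1,11}  Σφ=1+10=11
[q^12] φ(12)=4,φ(6)=2,φ(4)=2,φ(3)=2,φ(2)=1,φ(1)=1 ⇒ 12
q^13  k|13↦φ(k): 13:12 1:1  a_13=13
q^14  k|14↦φ(k): 1:1 2:1 7:6 14:6  a_14=14
n=15: 15·1 5·3 3·5 1·15  φ→[8+4+2+1]=15
d|16:{1,2,4,8,16}  Σφ=1+1+2+4+8=16

11, 12, 13, 14, 15, 16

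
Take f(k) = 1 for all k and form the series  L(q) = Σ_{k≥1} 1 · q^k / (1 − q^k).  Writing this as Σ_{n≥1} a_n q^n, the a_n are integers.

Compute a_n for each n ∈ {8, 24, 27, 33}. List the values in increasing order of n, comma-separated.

[q^8] f(8)=1,f(4)=1,f(2)=1,f(1)=1 ⇒ 4
d|24:{24,12,8,6,4,3,2,1}  Σf=1+1+1+1+1+1+1+1=8
n=27: 27·1 9·3 3·9 1·27  f→[1+1+1+1]=4
[q^33] f(1)=1,f(3)=1,f(11)=1,f(33)=1 ⇒ 4

4, 8, 4, 4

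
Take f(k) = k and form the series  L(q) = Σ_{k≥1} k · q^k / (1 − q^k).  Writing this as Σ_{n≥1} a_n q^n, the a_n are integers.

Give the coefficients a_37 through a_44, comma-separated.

38, 60, 56, 90, 42, 96, 44, 84

n=37: 1·37 37·1  f→[1+37]=38
[q^38] f(38)=38,f(19)=19,f(2)=2,f(1)=1 ⇒ 60
q^39  k|39↦f(k): 39:39 13:13 3:3 1:1  a_39=56
d|40:{40,20,10,8,5,4,2,1}  Σf=40+20+10+8+5+4+2+1=90
[q^41] f(1)=1,f(41)=41 ⇒ 42
n=42: 1·42 2·21 3·14 6·7 7·6 14·3 21·2 42·1  f→[1+2+3+6+7+14+21+42]=96
d|43:{43,1}  Σf=43+1=44
d|44:{44,22,11,4,2,1}  Σf=44+22+11+4+2+1=84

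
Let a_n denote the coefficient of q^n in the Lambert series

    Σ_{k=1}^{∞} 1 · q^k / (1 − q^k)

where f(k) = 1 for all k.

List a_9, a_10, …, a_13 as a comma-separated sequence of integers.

d|9:{9,3,1}  Σf=1+1+1=3
n=10: 10·1 5·2 2·5 1·10  f→[1+1+1+1]=4
[q^11] f(1)=1,f(11)=1 ⇒ 2
[q^12] f(12)=1,f(6)=1,f(4)=1,f(3)=1,f(2)=1,f(1)=1 ⇒ 6
q^13  k|13↦f(k): 13:1 1:1  a_13=2

3, 4, 2, 6, 2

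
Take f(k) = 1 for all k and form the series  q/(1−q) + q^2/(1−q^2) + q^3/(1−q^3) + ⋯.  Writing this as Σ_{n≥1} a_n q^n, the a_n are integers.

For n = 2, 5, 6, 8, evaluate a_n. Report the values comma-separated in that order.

2, 2, 4, 4

d|2:{2,1}  Σf=1+1=2
q^5  k|5↦f(k): 5:1 1:1  a_5=2
[q^6] f(1)=1,f(2)=1,f(3)=1,f(6)=1 ⇒ 4
q^8  k|8↦f(k): 1:1 2:1 4:1 8:1  a_8=4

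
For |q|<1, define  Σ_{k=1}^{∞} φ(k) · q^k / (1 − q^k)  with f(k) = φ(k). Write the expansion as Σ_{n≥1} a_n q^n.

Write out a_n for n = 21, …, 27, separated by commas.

[q^21] φ(21)=12,φ(7)=6,φ(3)=2,φ(1)=1 ⇒ 21
[q^22] φ(1)=1,φ(2)=1,φ(11)=10,φ(22)=10 ⇒ 22
q^23  k|23↦φ(k): 1:1 23:22  a_23=23
n=24: 1·24 2·12 3·8 4·6 6·4 8·3 12·2 24·1  φ→[1+1+2+2+2+4+4+8]=24
d|25:{25,5,1}  Σφ=20+4+1=25
d|26:{1,2,13,26}  Σφ=1+1+12+12=26
n=27: 1·27 3·9 9·3 27·1  φ→[1+2+6+18]=27

21, 22, 23, 24, 25, 26, 27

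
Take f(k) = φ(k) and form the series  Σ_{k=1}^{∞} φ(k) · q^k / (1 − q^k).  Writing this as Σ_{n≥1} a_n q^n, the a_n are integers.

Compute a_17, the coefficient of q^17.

d|17:{17,1}  Σφ=16+1=17

a_17 = 17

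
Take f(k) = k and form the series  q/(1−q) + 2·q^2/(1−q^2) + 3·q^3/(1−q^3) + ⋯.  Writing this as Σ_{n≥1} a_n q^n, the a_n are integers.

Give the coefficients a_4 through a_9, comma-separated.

7, 6, 12, 8, 15, 13

d|4:{1,2,4}  Σf=1+2+4=7
n=5: 5·1 1·5  f→[5+1]=6
[q^6] f(6)=6,f(3)=3,f(2)=2,f(1)=1 ⇒ 12
n=7: 1·7 7·1  f→[1+7]=8
[q^8] f(8)=8,f(4)=4,f(2)=2,f(1)=1 ⇒ 15
d|9:{1,3,9}  Σf=1+3+9=13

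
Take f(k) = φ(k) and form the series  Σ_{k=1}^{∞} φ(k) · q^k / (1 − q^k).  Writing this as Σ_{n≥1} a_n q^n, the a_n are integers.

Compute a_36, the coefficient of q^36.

n=36: 1·36 2·18 3·12 4·9 6·6 9·4 12·3 18·2 36·1  φ→[1+1+2+2+2+6+4+6+12]=36

a_36 = 36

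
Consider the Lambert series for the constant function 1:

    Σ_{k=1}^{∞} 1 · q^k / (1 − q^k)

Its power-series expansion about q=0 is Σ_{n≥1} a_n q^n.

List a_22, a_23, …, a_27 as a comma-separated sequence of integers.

4, 2, 8, 3, 4, 4

q^22  k|22↦f(k): 22:1 11:1 2:1 1:1  a_22=4
n=23: 1·23 23·1  f→[1+1]=2
[q^24] f(24)=1,f(12)=1,f(8)=1,f(6)=1,f(4)=1,f(3)=1,f(2)=1,f(1)=1 ⇒ 8
q^25  k|25↦f(k): 1:1 5:1 25:1  a_25=3
d|26:{26,13,2,1}  Σf=1+1+1+1=4
d|27:{1,3,9,27}  Σf=1+1+1+1=4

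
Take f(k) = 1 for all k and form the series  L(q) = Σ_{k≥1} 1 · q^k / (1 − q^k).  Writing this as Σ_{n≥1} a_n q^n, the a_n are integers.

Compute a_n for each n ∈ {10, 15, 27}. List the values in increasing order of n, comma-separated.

[q^10] f(10)=1,f(5)=1,f(2)=1,f(1)=1 ⇒ 4
d|15:{15,5,3,1}  Σf=1+1+1+1=4
d|27:{1,3,9,27}  Σf=1+1+1+1=4

4, 4, 4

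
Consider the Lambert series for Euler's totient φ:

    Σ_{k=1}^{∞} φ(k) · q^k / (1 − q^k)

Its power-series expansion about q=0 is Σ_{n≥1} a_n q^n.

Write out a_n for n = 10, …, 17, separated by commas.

q^10  k|10↦φ(k): 1:1 2:1 5:4 10:4  a_10=10
q^11  k|11↦φ(k): 11:10 1:1  a_11=11
[q^12] φ(1)=1,φ(2)=1,φ(3)=2,φ(4)=2,φ(6)=2,φ(12)=4 ⇒ 12
[q^13] φ(13)=12,φ(1)=1 ⇒ 13
n=14: 1·14 2·7 7·2 14·1  φ→[1+1+6+6]=14
d|15:{15,5,3,1}  Σφ=8+4+2+1=15
d|16:{16,8,4,2,1}  Σφ=8+4+2+1+1=16
d|17:{17,1}  Σφ=16+1=17

10, 11, 12, 13, 14, 15, 16, 17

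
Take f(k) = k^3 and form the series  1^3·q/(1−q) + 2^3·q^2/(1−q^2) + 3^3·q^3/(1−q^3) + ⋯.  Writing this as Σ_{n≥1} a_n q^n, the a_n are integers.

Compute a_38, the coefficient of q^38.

[q^38] f(1)=1,f(2)=8,f(19)=6859,f(38)=54872 ⇒ 61740

a_38 = 61740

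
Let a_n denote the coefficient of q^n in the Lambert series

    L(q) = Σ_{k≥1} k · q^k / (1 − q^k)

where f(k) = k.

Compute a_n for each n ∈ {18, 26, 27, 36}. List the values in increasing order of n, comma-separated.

[q^18] f(18)=18,f(9)=9,f(6)=6,f(3)=3,f(2)=2,f(1)=1 ⇒ 39
[q^26] f(26)=26,f(13)=13,f(2)=2,f(1)=1 ⇒ 42
d|27:{27,9,3,1}  Σf=27+9+3+1=40
[q^36] f(1)=1,f(2)=2,f(3)=3,f(4)=4,f(6)=6,f(9)=9,f(12)=12,f(18)=18,f(36)=36 ⇒ 91

39, 42, 40, 91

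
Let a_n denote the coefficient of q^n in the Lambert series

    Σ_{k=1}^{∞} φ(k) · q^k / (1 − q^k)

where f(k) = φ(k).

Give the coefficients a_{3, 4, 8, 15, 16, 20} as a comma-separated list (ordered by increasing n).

q^3  k|3↦φ(k): 3:2 1:1  a_3=3
n=4: 4·1 2·2 1·4  φ→[2+1+1]=4
n=8: 1·8 2·4 4·2 8·1  φ→[1+1+2+4]=8
[q^15] φ(15)=8,φ(5)=4,φ(3)=2,φ(1)=1 ⇒ 15
[q^16] φ(16)=8,φ(8)=4,φ(4)=2,φ(2)=1,φ(1)=1 ⇒ 16
n=20: 1·20 2·10 4·5 5·4 10·2 20·1  φ→[1+1+2+4+4+8]=20

3, 4, 8, 15, 16, 20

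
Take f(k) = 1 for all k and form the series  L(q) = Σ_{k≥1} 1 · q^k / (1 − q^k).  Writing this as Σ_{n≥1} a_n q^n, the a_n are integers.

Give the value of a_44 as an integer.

[q^44] f(1)=1,f(2)=1,f(4)=1,f(11)=1,f(22)=1,f(44)=1 ⇒ 6

a_44 = 6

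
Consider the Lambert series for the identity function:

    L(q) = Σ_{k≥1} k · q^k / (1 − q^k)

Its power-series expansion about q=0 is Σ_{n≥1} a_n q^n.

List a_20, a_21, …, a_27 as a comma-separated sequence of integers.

42, 32, 36, 24, 60, 31, 42, 40

d|20:{20,10,5,4,2,1}  Σf=20+10+5+4+2+1=42
n=21: 21·1 7·3 3·7 1·21  f→[21+7+3+1]=32
n=22: 22·1 11·2 2·11 1·22  f→[22+11+2+1]=36
d|23:{23,1}  Σf=23+1=24
n=24: 24·1 12·2 8·3 6·4 4·6 3·8 2·12 1·24  f→[24+12+8+6+4+3+2+1]=60
d|25:{1,5,25}  Σf=1+5+25=31
[q^26] f(1)=1,f(2)=2,f(13)=13,f(26)=26 ⇒ 42
q^27  k|27↦f(k): 27:27 9:9 3:3 1:1  a_27=40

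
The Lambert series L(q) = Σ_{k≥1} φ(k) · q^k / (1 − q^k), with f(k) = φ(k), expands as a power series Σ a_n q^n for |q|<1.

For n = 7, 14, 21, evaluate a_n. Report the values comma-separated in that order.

q^7  k|7↦φ(k): 7:6 1:1  a_7=7
n=14: 1·14 2·7 7·2 14·1  φ→[1+1+6+6]=14
q^21  k|21↦φ(k): 21:12 7:6 3:2 1:1  a_21=21

7, 14, 21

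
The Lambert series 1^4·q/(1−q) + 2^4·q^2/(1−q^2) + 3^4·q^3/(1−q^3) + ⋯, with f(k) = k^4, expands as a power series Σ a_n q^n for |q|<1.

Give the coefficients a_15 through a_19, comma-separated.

51332, 69905, 83522, 112931, 130322

q^15  k|15↦f(k): 1:1 3:81 5:625 15:50625  a_15=51332
d|16:{16,8,4,2,1}  Σf=65536+4096+256+16+1=69905
d|17:{17,1}  Σf=83521+1=83522
[q^18] f(18)=104976,f(9)=6561,f(6)=1296,f(3)=81,f(2)=16,f(1)=1 ⇒ 112931
q^19  k|19↦f(k): 1:1 19:130321  a_19=130322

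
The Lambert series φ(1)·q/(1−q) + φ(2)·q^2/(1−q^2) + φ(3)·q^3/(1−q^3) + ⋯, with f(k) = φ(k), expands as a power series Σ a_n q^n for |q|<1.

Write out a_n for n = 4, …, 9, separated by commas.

[q^4] φ(1)=1,φ(2)=1,φ(4)=2 ⇒ 4
[q^5] φ(5)=4,φ(1)=1 ⇒ 5
q^6  k|6↦φ(k): 6:2 3:2 2:1 1:1  a_6=6
[q^7] φ(7)=6,φ(1)=1 ⇒ 7
d|8:{1,2,4,8}  Σφ=1+1+2+4=8
q^9  k|9↦φ(k): 9:6 3:2 1:1  a_9=9

4, 5, 6, 7, 8, 9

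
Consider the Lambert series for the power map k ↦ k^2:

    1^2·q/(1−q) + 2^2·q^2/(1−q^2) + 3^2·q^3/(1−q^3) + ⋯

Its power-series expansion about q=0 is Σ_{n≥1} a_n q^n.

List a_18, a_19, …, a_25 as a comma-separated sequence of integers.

455, 362, 546, 500, 610, 530, 850, 651

n=18: 18·1 9·2 6·3 3·6 2·9 1·18  f→[324+81+36+9+4+1]=455
[q^19] f(19)=361,f(1)=1 ⇒ 362
[q^20] f(1)=1,f(2)=4,f(4)=16,f(5)=25,f(10)=100,f(20)=400 ⇒ 546
n=21: 21·1 7·3 3·7 1·21  f→[441+49+9+1]=500
n=22: 1·22 2·11 11·2 22·1  f→[1+4+121+484]=610
q^23  k|23↦f(k): 1:1 23:529  a_23=530
[q^24] f(24)=576,f(12)=144,f(8)=64,f(6)=36,f(4)=16,f(3)=9,f(2)=4,f(1)=1 ⇒ 850
n=25: 1·25 5·5 25·1  f→[1+25+625]=651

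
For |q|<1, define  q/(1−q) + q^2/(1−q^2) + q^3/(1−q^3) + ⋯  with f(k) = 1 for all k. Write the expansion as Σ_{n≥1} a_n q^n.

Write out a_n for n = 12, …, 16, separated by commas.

6, 2, 4, 4, 5

[q^12] f(12)=1,f(6)=1,f(4)=1,f(3)=1,f(2)=1,f(1)=1 ⇒ 6
[q^13] f(13)=1,f(1)=1 ⇒ 2
[q^14] f(1)=1,f(2)=1,f(7)=1,f(14)=1 ⇒ 4
d|15:{1,3,5,15}  Σf=1+1+1+1=4
n=16: 16·1 8·2 4·4 2·8 1·16  f→[1+1+1+1+1]=5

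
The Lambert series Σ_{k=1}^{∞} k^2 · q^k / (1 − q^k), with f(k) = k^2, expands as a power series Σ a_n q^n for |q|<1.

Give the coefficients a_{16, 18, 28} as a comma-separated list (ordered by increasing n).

341, 455, 1050

d|16:{16,8,4,2,1}  Σf=256+64+16+4+1=341
d|18:{1,2,3,6,9,18}  Σf=1+4+9+36+81+324=455
q^28  k|28↦f(k): 1:1 2:4 4:16 7:49 14:196 28:784  a_28=1050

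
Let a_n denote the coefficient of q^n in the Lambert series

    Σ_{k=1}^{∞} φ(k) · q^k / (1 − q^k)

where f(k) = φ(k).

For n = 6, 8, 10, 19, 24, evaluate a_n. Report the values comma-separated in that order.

[q^6] φ(6)=2,φ(3)=2,φ(2)=1,φ(1)=1 ⇒ 6
n=8: 8·1 4·2 2·4 1·8  φ→[4+2+1+1]=8
q^10  k|10↦φ(k): 10:4 5:4 2:1 1:1  a_10=10
n=19: 1·19 19·1  φ→[1+18]=19
d|24:{1,2,3,4,6,8,12,24}  Σφ=1+1+2+2+2+4+4+8=24

6, 8, 10, 19, 24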